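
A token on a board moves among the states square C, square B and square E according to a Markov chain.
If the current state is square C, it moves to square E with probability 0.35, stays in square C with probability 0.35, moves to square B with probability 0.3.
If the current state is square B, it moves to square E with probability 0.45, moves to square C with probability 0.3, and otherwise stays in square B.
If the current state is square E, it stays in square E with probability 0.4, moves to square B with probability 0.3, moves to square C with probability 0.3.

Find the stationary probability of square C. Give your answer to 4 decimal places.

Let the stationary distribution be π with π = πP and π_1 + π_2 + π_3 = 1.
π_1 = 0.35·π_1 + 0.3·π_2 + 0.3·π_3
π_2 = 0.3·π_1 + 0.25·π_2 + 0.3·π_3
Solving with the normalization constraint gives π = (0.3158, 0.2857, 0.3985).
So the stationary probability of square C is 0.3158.

0.3158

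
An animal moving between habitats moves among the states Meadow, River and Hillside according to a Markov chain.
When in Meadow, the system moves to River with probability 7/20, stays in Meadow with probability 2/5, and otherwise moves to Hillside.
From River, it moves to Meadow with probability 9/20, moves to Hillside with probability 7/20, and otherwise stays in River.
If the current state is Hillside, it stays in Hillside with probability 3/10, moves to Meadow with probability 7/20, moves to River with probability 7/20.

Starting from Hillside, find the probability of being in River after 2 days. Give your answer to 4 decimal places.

Sum over the intermediate state after 1 day:
P = P(Hillside→Meadow)·P(Meadow→River) + P(Hillside→River)·P(River→River) + P(Hillside→Hillside)·P(Hillside→River)
  = 0.35×0.35 + 0.35×0.2 + 0.3×0.35
  = 0.1225 + 0.0700 + 0.1050 = 0.2975

0.2975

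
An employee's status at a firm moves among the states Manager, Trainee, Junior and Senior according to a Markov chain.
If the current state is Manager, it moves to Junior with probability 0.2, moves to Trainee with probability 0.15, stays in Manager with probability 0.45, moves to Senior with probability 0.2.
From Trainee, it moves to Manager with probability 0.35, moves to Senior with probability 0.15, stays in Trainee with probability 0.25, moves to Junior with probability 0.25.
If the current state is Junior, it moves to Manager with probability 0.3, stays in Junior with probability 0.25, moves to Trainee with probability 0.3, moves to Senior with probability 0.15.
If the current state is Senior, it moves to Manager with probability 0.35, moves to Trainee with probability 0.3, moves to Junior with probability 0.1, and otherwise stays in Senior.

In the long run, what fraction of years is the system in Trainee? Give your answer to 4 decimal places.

Let the stationary distribution be π with π = πP and π_1 + π_2 + π_3 + π_4 = 1.
π_1 = 0.45·π_1 + 0.35·π_2 + 0.3·π_3 + 0.35·π_4
π_2 = 0.15·π_1 + 0.25·π_2 + 0.3·π_3 + 0.3·π_4
π_3 = 0.2·π_1 + 0.25·π_2 + 0.25·π_3 + 0.1·π_4
Solving with the normalization constraint gives π = (0.3776, 0.2318, 0.2030, 0.1876).
So the stationary probability of Trainee is 0.2318.

0.2318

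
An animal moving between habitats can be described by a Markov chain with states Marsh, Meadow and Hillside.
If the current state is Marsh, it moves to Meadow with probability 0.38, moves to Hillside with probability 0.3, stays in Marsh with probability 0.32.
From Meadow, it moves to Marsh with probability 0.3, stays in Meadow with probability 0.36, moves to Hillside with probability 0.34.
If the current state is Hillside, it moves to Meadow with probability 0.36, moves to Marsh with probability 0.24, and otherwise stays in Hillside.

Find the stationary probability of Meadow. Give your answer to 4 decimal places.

Let the stationary distribution be π with π = πP and π_1 + π_2 + π_3 = 1.
π_1 = 0.32·π_1 + 0.3·π_2 + 0.24·π_3
π_2 = 0.38·π_1 + 0.36·π_2 + 0.36·π_3
Solving with the normalization constraint gives π = (0.2847, 0.3657, 0.3496).
So the stationary probability of Meadow is 0.3657.

0.3657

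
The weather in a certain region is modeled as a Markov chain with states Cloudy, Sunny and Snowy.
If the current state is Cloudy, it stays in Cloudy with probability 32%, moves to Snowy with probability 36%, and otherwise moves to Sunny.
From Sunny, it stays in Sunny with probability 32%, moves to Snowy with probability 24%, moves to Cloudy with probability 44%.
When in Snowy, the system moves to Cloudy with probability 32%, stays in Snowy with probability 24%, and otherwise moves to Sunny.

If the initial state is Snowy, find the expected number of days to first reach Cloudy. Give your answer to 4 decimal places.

Let t(s) be the expected number of days to first reach Cloudy from state s, with t(Cloudy) = 0. Conditioning on the first day:
t(Sunny) = 1 + 0.32·t(Sunny) + 0.24·t(Snowy)
t(Snowy) = 1 + 0.44·t(Sunny) + 0.24·t(Snowy)
Solving: t(Sunny) = 2.4319, t(Snowy) = 2.7237.
Expected days from Snowy to Cloudy: 2.7237.

2.7237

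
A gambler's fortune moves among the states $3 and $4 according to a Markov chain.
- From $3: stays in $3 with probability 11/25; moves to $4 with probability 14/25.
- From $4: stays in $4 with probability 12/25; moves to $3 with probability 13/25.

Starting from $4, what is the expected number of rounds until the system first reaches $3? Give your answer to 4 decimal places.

Let t(s) be the expected number of rounds to first reach $3 from state s, with t($3) = 0. Conditioning on the first round:
t($4) = 1 + 0.48·t($4)
Solving: t($4) = 1.9231.
Expected rounds from $4 to $3: 1.9231.

1.9231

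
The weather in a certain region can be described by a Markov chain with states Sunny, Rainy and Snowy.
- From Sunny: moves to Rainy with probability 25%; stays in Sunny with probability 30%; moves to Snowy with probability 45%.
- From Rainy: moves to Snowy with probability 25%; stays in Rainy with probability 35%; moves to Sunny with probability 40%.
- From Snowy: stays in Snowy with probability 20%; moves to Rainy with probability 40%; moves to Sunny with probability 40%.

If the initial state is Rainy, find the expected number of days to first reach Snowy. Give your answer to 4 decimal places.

Let t(s) be the expected number of days to first reach Snowy from state s, with t(Snowy) = 0. Conditioning on the first day:
t(Sunny) = 1 + 0.3·t(Sunny) + 0.25·t(Rainy)
t(Rainy) = 1 + 0.4·t(Sunny) + 0.35·t(Rainy)
Solving: t(Sunny) = 2.5352, t(Rainy) = 3.0986.
Expected days from Rainy to Snowy: 3.0986.

3.0986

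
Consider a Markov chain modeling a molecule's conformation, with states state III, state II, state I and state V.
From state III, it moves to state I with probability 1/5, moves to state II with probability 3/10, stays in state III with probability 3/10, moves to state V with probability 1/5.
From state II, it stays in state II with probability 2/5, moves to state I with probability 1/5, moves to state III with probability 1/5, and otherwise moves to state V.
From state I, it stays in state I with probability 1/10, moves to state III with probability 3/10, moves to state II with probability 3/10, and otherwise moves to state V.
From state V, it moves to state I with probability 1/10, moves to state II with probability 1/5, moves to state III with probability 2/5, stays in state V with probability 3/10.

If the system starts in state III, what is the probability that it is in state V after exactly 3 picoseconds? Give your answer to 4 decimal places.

0.2400

Propagate the distribution vector 3 picoseconds from state III.
After 0 picoseconds: (1.0000, 0.0000, 0.0000, 0.0000)
After 1 picosecond: (0.3000, 0.3000, 0.2000, 0.2000)
After 2 picoseconds: (0.2900, 0.3100, 0.1600, 0.2400)
After 3 picoseconds: (0.2930, 0.3070, 0.1600, 0.2400)
P(in state V after 3 picoseconds) = 0.2400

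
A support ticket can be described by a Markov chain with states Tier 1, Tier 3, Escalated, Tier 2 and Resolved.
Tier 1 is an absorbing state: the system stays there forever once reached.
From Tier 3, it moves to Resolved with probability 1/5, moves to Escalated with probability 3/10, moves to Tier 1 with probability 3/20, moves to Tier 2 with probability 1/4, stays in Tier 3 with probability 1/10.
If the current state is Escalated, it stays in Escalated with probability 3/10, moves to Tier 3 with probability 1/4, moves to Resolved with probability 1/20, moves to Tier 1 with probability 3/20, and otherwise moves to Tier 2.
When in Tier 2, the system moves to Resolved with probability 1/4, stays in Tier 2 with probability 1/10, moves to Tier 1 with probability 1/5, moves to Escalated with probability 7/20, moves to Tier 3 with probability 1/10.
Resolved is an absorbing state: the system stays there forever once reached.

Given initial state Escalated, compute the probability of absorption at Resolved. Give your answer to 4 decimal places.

0.4310

Let h(s) be the probability of absorption at Resolved starting from transient state s. Then h(Resolved) = 1 and h(Tier 1) = 0. By first-step analysis:
h(Tier 3) = 0.15·0 + 0.1·h(Tier 3) + 0.3·h(Escalated) + 0.25·h(Tier 2) + 0.2·1
h(Escalated) = 0.15·0 + 0.25·h(Tier 3) + 0.3·h(Escalated) + 0.25·h(Tier 2) + 0.05·1
h(Tier 2) = 0.2·0 + 0.1·h(Tier 3) + 0.35·h(Escalated) + 0.1·h(Tier 2) + 0.25·1
Solving: h(Tier 3) = 0.5052, h(Escalated) = 0.4310, h(Tier 2) = 0.5015.
Starting from Escalated, the probability is 0.4310.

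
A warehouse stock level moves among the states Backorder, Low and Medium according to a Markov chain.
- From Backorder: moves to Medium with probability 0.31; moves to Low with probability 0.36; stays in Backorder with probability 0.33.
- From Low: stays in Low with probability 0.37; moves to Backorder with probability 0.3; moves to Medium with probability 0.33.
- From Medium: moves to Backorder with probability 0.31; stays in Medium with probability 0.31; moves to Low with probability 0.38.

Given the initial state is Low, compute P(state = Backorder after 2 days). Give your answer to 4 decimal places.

Sum over the intermediate state after 1 day:
P = P(Low→Backorder)·P(Backorder→Backorder) + P(Low→Low)·P(Low→Backorder) + P(Low→Medium)·P(Medium→Backorder)
  = 0.3×0.33 + 0.37×0.3 + 0.33×0.31
  = 0.0990 + 0.1110 + 0.1023 = 0.3123

0.3123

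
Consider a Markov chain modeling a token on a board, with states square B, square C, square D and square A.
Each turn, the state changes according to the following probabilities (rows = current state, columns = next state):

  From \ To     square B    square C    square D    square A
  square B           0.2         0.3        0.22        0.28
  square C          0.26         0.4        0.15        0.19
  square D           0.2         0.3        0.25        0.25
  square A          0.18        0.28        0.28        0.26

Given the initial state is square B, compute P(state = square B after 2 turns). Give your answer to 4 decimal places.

Propagate the distribution vector 2 turns from square B.
After 0 turns: (1.0000, 0.0000, 0.0000, 0.0000)
After 1 turn: (0.2000, 0.3000, 0.2200, 0.2800)
After 2 turns: (0.2124, 0.3244, 0.2224, 0.2408)
P(in square B after 2 turns) = 0.2124

0.2124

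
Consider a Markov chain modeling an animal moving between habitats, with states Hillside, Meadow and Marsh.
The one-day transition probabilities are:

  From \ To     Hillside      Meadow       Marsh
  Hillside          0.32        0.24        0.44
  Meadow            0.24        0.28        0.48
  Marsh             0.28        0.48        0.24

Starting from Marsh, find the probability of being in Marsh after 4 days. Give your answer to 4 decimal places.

Propagate the distribution vector 4 days from Marsh.
After 0 days: (0.0000, 0.0000, 1.0000)
After 1 day: (0.2800, 0.4800, 0.2400)
After 2 days: (0.2720, 0.3168, 0.4112)
After 3 days: (0.2782, 0.3514, 0.3704)
After 4 days: (0.2771, 0.3430, 0.3800)
P(in Marsh after 4 days) = 0.3800

0.3800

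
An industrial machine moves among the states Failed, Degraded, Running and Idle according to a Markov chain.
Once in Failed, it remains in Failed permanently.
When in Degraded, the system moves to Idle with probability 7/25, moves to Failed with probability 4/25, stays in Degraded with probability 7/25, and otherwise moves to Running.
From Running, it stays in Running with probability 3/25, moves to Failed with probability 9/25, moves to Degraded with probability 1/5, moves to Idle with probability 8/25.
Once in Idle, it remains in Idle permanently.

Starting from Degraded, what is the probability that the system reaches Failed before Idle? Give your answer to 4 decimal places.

0.4183

Let h(s) be the probability of absorption at Failed starting from transient state s. Then h(Failed) = 1 and h(Idle) = 0. By first-step analysis:
h(Degraded) = 0.16·1 + 0.28·h(Degraded) + 0.28·h(Running) + 0.28·0
h(Running) = 0.36·1 + 0.2·h(Degraded) + 0.12·h(Running) + 0.32·0
Solving: h(Degraded) = 0.4183, h(Running) = 0.5042.
Starting from Degraded, the probability is 0.4183.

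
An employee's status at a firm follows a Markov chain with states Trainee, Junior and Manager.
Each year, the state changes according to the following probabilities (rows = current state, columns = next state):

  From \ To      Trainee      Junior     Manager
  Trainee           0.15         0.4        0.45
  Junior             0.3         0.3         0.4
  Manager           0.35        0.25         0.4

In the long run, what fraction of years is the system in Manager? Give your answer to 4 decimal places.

Let the stationary distribution be π with π = πP and π_1 + π_2 + π_3 = 1.
π_1 = 0.15·π_1 + 0.3·π_2 + 0.35·π_3
π_2 = 0.4·π_1 + 0.3·π_2 + 0.25·π_3
Solving with the normalization constraint gives π = (0.2789, 0.3072, 0.4139).
So the stationary probability of Manager is 0.4139.

0.4139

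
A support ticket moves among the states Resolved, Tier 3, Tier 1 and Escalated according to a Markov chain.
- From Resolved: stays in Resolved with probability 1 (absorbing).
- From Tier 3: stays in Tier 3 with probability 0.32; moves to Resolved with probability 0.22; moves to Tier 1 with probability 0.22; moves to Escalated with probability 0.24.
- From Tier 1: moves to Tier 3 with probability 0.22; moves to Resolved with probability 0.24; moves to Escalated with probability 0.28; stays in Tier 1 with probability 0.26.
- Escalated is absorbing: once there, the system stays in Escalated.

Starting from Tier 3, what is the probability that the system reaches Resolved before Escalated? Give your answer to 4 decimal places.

0.4741

Let h(s) be the probability of absorption at Resolved starting from transient state s. Then h(Resolved) = 1 and h(Escalated) = 0. By first-step analysis:
h(Tier 3) = 0.22·1 + 0.32·h(Tier 3) + 0.22·h(Tier 1) + 0.24·0
h(Tier 1) = 0.24·1 + 0.22·h(Tier 3) + 0.26·h(Tier 1) + 0.28·0
Solving: h(Tier 3) = 0.4741, h(Tier 1) = 0.4653.
Starting from Tier 3, the probability is 0.4741.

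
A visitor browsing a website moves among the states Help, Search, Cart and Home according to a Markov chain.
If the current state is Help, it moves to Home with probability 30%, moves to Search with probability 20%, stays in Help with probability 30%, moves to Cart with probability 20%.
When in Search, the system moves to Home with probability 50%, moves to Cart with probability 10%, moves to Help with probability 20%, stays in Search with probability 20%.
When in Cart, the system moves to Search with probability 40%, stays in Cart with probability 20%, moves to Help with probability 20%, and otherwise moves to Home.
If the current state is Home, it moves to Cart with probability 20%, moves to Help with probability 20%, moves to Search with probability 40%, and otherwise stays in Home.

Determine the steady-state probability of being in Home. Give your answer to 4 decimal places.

Let the stationary distribution be π with π = πP and π_1 + π_2 + π_3 + π_4 = 1.
π_1 = 0.3·π_1 + 0.2·π_2 + 0.2·π_3 + 0.2·π_4
π_2 = 0.2·π_1 + 0.2·π_2 + 0.4·π_3 + 0.4·π_4
π_3 = 0.2·π_1 + 0.1·π_2 + 0.2·π_3 + 0.2·π_4
Solving with the normalization constraint gives π = (0.2222, 0.2963, 0.1704, 0.3111).
So the stationary probability of Home is 0.3111.

0.3111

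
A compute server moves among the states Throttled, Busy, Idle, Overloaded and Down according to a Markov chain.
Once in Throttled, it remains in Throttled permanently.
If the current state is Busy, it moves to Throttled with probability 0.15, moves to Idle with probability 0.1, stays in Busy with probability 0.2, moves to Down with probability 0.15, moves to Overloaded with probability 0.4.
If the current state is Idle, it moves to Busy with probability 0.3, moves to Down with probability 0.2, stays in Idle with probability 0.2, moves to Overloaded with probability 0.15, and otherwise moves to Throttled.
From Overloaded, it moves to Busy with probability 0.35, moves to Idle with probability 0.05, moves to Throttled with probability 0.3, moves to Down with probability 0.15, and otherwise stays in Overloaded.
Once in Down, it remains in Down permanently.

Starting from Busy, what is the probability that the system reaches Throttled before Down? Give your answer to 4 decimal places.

0.5578

Let h(s) be the probability of absorption at Throttled starting from transient state s. Then h(Throttled) = 1 and h(Down) = 0. By first-step analysis:
h(Busy) = 0.15·1 + 0.2·h(Busy) + 0.1·h(Idle) + 0.4·h(Overloaded) + 0.15·0
h(Idle) = 0.15·1 + 0.3·h(Busy) + 0.2·h(Idle) + 0.15·h(Overloaded) + 0.2·0
h(Overloaded) = 0.3·1 + 0.35·h(Busy) + 0.05·h(Idle) + 0.15·h(Overloaded) + 0.15·0
Solving: h(Busy) = 0.5578, h(Idle) = 0.5116, h(Overloaded) = 0.6127.
Starting from Busy, the probability is 0.5578.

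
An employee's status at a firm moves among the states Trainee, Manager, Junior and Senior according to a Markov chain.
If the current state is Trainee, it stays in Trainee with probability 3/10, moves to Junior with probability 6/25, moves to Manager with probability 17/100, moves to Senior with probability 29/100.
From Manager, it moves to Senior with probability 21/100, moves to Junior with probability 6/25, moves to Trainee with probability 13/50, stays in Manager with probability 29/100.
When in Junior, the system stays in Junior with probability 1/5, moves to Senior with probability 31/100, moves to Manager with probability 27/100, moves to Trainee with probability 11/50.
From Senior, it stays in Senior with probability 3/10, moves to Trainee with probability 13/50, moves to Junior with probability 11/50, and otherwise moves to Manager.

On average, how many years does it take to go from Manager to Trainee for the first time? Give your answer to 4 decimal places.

3.9846

Let t(s) be the expected number of years to first reach Trainee from state s, with t(Trainee) = 0. Conditioning on the first year:
t(Manager) = 1 + 0.29·t(Manager) + 0.24·t(Junior) + 0.21·t(Senior)
t(Junior) = 1 + 0.27·t(Manager) + 0.2·t(Junior) + 0.31·t(Senior)
t(Senior) = 1 + 0.22·t(Manager) + 0.22·t(Junior) + 0.3·t(Senior)
Solving: t(Manager) = 3.9846, t(Junior) = 4.1375, t(Senior) = 3.9812.
Expected years from Manager to Trainee: 3.9846.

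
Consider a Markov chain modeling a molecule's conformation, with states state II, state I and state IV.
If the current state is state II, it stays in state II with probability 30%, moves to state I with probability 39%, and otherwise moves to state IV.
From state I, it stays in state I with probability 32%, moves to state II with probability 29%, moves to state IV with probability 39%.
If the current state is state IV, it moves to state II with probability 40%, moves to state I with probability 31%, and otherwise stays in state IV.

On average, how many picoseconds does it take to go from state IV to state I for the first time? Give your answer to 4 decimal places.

2.9491

Let t(s) be the expected number of picoseconds to first reach state I from state s, with t(state I) = 0. Conditioning on the first picosecond:
t(state II) = 1 + 0.3·t(state II) + 0.31·t(state IV)
t(state IV) = 1 + 0.4·t(state II) + 0.29·t(state IV)
Solving: t(state II) = 2.7346, t(state IV) = 2.9491.
Expected picoseconds from state IV to state I: 2.9491.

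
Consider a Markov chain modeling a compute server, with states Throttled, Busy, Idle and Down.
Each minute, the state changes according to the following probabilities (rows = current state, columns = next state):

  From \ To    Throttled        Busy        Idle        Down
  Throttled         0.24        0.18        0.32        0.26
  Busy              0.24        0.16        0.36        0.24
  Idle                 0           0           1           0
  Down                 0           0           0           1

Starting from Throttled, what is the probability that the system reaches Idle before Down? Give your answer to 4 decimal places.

0.5605

Let h(s) be the probability of absorption at Idle starting from transient state s. Then h(Idle) = 1 and h(Down) = 0. By first-step analysis:
h(Throttled) = 0.24·h(Throttled) + 0.18·h(Busy) + 0.32·1 + 0.26·0
h(Busy) = 0.24·h(Throttled) + 0.16·h(Busy) + 0.36·1 + 0.24·0
Solving: h(Throttled) = 0.5605, h(Busy) = 0.5887.
Starting from Throttled, the probability is 0.5605.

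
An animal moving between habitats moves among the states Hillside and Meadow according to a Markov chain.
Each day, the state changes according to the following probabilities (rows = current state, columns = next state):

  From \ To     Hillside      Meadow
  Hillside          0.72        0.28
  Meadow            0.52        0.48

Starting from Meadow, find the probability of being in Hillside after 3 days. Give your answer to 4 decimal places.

Propagate the distribution vector 3 days from Meadow.
After 0 days: (0.0000, 1.0000)
After 1 day: (0.5200, 0.4800)
After 2 days: (0.6240, 0.3760)
After 3 days: (0.6448, 0.3552)
P(in Hillside after 3 days) = 0.6448

0.6448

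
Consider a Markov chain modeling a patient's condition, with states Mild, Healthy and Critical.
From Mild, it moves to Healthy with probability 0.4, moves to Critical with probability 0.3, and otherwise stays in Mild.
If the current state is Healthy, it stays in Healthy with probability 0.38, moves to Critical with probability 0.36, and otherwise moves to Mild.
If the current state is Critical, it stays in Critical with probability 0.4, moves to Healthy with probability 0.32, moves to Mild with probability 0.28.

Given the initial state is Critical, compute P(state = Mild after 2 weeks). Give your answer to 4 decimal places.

Sum over the intermediate state after 1 week:
P = P(Critical→Mild)·P(Mild→Mild) + P(Critical→Healthy)·P(Healthy→Mild) + P(Critical→Critical)·P(Critical→Mild)
  = 0.28×0.3 + 0.32×0.26 + 0.4×0.28
  = 0.0840 + 0.0832 + 0.1120 = 0.2792

0.2792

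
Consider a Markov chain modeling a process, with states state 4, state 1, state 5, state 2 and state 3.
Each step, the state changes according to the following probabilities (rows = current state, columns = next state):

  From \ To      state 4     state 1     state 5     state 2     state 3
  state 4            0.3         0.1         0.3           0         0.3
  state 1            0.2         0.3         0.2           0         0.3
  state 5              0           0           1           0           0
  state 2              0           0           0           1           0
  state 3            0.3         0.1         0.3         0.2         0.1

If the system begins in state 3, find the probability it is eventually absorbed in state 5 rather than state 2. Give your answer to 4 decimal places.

Let h(s) be the probability of absorption at state 5 starting from transient state s. Then h(state 5) = 1 and h(state 2) = 0. By first-step analysis:
h(state 4) = 0.3·h(state 4) + 0.1·h(state 1) + 0.3·1 + 0.3·h(state 3)
h(state 1) = 0.2·h(state 4) + 0.3·h(state 1) + 0.2·1 + 0.3·h(state 3)
h(state 3) = 0.3·h(state 4) + 0.1·h(state 1) + 0.3·1 + 0.2·0 + 0.1·h(state 3)
Solving: h(state 4) = 0.8519, h(state 1) = 0.8333, h(state 3) = 0.7099.
Starting from state 3, the probability is 0.7099.

0.7099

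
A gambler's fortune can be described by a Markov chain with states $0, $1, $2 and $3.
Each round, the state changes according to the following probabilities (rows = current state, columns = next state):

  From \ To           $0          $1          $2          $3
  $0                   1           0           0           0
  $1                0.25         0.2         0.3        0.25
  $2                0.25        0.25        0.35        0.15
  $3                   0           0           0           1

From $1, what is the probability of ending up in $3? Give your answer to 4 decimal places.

Let h(s) be the probability of absorption at $3 starting from transient state s. Then h($3) = 1 and h($0) = 0. By first-step analysis:
h($1) = 0.25·0 + 0.2·h($1) + 0.3·h($2) + 0.25·1
h($2) = 0.25·0 + 0.25·h($1) + 0.35·h($2) + 0.15·1
Solving: h($1) = 0.4663, h($2) = 0.4101.
Starting from $1, the probability is 0.4663.

0.4663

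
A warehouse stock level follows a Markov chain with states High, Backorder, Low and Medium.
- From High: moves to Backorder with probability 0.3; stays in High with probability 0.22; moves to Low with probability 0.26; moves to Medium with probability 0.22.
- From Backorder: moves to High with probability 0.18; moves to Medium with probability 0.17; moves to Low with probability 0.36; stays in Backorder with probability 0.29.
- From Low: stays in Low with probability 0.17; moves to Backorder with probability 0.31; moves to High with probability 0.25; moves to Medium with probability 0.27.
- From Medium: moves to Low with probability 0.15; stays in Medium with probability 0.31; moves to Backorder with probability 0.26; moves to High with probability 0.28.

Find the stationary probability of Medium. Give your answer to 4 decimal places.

Let the stationary distribution be π with π = πP and π_1 + π_2 + π_3 + π_4 = 1.
π_1 = 0.22·π_1 + 0.18·π_2 + 0.25·π_3 + 0.28·π_4
π_2 = 0.3·π_1 + 0.29·π_2 + 0.31·π_3 + 0.26·π_4
π_3 = 0.26·π_1 + 0.36·π_2 + 0.17·π_3 + 0.15·π_4
Solving with the normalization constraint gives π = (0.2300, 0.2899, 0.2410, 0.2391).
So the stationary probability of Medium is 0.2391.

0.2391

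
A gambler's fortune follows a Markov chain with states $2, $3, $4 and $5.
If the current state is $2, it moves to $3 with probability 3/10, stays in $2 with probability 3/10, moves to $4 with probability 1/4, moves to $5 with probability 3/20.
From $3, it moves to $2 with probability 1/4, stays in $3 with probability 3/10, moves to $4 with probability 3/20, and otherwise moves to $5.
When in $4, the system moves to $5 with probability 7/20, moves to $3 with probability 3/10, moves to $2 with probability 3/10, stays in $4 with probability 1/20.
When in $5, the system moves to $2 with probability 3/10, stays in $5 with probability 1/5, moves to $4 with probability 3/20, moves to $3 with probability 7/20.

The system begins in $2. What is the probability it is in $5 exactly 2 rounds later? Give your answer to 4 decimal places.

Propagate the distribution vector 2 rounds from $2.
After 0 rounds: (1.0000, 0.0000, 0.0000, 0.0000)
After 1 round: (0.3000, 0.3000, 0.2500, 0.1500)
After 2 rounds: (0.2850, 0.3075, 0.1550, 0.2525)
P(in $5 after 2 rounds) = 0.2525

0.2525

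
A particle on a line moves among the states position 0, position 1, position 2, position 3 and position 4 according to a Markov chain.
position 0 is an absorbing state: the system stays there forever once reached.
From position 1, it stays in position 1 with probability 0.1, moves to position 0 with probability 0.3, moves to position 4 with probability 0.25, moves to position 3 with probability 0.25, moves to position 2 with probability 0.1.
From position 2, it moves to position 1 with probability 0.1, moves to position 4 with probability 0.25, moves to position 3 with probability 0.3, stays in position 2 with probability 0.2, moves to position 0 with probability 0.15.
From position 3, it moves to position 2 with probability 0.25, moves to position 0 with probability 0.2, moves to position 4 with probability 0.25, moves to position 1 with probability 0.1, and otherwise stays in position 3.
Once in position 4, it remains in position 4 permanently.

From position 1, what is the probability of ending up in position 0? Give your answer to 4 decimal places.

Let h(s) be the probability of absorption at position 0 starting from transient state s. Then h(position 0) = 1 and h(position 4) = 0. By first-step analysis:
h(position 1) = 0.3·1 + 0.1·h(position 1) + 0.1·h(position 2) + 0.25·h(position 3) + 0.25·0
h(position 2) = 0.15·1 + 0.1·h(position 1) + 0.2·h(position 2) + 0.3·h(position 3) + 0.25·0
h(position 3) = 0.2·1 + 0.1·h(position 1) + 0.25·h(position 2) + 0.2·h(position 3) + 0.25·0
Solving: h(position 1) = 0.5027, h(position 2) = 0.4164, h(position 3) = 0.4430.
Starting from position 1, the probability is 0.5027.

0.5027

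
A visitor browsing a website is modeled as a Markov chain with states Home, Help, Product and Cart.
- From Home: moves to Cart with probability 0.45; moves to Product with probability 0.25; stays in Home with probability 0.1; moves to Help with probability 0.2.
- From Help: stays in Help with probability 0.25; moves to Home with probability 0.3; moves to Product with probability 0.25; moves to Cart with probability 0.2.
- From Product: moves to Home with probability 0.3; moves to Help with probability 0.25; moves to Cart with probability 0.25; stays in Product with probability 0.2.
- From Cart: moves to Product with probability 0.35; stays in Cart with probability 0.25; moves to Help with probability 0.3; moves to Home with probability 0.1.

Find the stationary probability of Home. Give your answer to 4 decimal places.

Let the stationary distribution be π with π = πP and π_1 + π_2 + π_3 + π_4 = 1.
π_1 = 0.1·π_1 + 0.3·π_2 + 0.3·π_3 + 0.1·π_4
π_2 = 0.2·π_1 + 0.25·π_2 + 0.25·π_3 + 0.3·π_4
π_3 = 0.25·π_1 + 0.25·π_2 + 0.2·π_3 + 0.35·π_4
Solving with the normalization constraint gives π = (0.2037, 0.2537, 0.2646, 0.2780).
So the stationary probability of Home is 0.2037.

0.2037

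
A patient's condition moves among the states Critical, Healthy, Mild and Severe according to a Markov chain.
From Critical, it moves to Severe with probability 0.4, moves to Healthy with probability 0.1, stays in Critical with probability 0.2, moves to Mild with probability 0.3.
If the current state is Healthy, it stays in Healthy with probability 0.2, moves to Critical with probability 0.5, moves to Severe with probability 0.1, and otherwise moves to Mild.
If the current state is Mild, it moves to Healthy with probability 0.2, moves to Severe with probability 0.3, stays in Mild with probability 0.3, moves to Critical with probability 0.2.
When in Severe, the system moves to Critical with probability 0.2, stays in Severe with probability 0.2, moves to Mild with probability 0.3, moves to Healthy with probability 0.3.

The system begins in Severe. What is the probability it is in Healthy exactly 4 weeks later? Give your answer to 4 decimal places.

Propagate the distribution vector 4 weeks from Severe.
After 0 weeks: (0.0000, 0.0000, 0.0000, 1.0000)
After 1 week: (0.2000, 0.3000, 0.3000, 0.2000)
After 2 weeks: (0.2900, 0.2000, 0.2700, 0.2400)
After 3 weeks: (0.2600, 0.1950, 0.2800, 0.2650)
After 4 weeks: (0.2585, 0.2005, 0.2805, 0.2605)
P(in Healthy after 4 weeks) = 0.2005

0.2005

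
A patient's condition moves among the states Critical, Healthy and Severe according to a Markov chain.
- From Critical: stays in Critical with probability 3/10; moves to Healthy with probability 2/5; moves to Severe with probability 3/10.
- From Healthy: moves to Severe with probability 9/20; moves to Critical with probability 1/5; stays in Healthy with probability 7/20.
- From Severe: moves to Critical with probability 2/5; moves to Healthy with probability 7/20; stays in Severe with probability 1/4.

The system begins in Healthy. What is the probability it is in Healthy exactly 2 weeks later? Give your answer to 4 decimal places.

0.3600

Sum over the intermediate state after 1 week:
P = P(Healthy→Critical)·P(Critical→Healthy) + P(Healthy→Healthy)·P(Healthy→Healthy) + P(Healthy→Severe)·P(Severe→Healthy)
  = 0.2×0.4 + 0.35×0.35 + 0.45×0.35
  = 0.0800 + 0.1225 + 0.1575 = 0.3600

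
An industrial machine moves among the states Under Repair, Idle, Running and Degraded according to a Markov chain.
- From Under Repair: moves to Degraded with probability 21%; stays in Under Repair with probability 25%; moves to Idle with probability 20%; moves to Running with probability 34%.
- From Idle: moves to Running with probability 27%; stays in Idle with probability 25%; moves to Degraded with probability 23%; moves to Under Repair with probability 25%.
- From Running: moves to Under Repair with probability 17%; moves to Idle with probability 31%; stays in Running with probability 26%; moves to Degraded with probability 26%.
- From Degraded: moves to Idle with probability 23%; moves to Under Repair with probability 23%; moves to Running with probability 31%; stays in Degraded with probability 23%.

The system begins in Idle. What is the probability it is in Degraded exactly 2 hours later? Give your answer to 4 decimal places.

0.2331

Propagate the distribution vector 2 hours from Idle.
After 0 hours: (0.0000, 1.0000, 0.0000, 0.0000)
After 1 hour: (0.2500, 0.2500, 0.2700, 0.2300)
After 2 hours: (0.2238, 0.2491, 0.2940, 0.2331)
P(in Degraded after 2 hours) = 0.2331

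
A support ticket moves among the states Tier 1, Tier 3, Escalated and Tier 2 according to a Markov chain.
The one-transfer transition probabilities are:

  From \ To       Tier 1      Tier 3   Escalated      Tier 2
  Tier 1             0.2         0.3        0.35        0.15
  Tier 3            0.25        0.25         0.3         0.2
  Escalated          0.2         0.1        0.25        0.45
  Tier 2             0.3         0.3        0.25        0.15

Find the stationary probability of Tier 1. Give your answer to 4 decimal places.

0.2363

Let the stationary distribution be π with π = πP and π_1 + π_2 + π_3 + π_4 = 1.
π_1 = 0.2·π_1 + 0.25·π_2 + 0.2·π_3 + 0.3·π_4
π_2 = 0.3·π_1 + 0.25·π_2 + 0.1·π_3 + 0.3·π_4
π_3 = 0.35·π_1 + 0.3·π_2 + 0.25·π_3 + 0.25·π_4
Solving with the normalization constraint gives π = (0.2363, 0.2314, 0.2852, 0.2471).
So the stationary probability of Tier 1 is 0.2363.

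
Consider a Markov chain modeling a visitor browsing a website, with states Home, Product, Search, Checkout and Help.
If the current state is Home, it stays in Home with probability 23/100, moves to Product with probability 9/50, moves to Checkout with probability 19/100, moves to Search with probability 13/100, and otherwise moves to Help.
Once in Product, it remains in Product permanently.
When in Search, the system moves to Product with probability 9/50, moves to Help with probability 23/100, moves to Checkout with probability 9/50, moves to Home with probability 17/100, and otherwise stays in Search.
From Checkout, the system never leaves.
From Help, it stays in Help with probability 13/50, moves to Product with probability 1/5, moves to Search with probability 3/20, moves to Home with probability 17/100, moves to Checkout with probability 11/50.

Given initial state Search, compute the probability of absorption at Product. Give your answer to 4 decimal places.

0.4911

Let h(s) be the probability of absorption at Product starting from transient state s. Then h(Product) = 1 and h(Checkout) = 0. By first-step analysis:
h(Home) = 0.23·h(Home) + 0.18·1 + 0.13·h(Search) + 0.19·0 + 0.27·h(Help)
h(Search) = 0.17·h(Home) + 0.18·1 + 0.24·h(Search) + 0.18·0 + 0.23·h(Help)
h(Help) = 0.17·h(Home) + 0.2·1 + 0.15·h(Search) + 0.22·0 + 0.26·h(Help)
Solving: h(Home) = 0.4855, h(Search) = 0.4911, h(Help) = 0.4813.
Starting from Search, the probability is 0.4911.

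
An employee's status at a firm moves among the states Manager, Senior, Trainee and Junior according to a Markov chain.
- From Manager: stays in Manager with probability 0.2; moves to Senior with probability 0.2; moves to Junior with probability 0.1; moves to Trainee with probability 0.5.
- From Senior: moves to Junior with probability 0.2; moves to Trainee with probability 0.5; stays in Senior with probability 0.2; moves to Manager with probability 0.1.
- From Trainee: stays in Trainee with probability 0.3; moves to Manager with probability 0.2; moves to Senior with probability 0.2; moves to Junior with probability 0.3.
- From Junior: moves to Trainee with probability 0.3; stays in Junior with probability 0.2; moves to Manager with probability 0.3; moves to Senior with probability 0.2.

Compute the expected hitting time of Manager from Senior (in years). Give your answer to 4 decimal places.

5.3982

Let t(s) be the expected number of years to first reach Manager from state s, with t(Manager) = 0. Conditioning on the first year:
t(Senior) = 1 + 0.2·t(Senior) + 0.5·t(Trainee) + 0.2·t(Junior)
t(Trainee) = 1 + 0.2·t(Senior) + 0.3·t(Trainee) + 0.3·t(Junior)
t(Junior) = 1 + 0.2·t(Senior) + 0.3·t(Trainee) + 0.2·t(Junior)
Solving: t(Senior) = 5.3982, t(Trainee) = 4.8673, t(Junior) = 4.4248.
Expected years from Senior to Manager: 5.3982.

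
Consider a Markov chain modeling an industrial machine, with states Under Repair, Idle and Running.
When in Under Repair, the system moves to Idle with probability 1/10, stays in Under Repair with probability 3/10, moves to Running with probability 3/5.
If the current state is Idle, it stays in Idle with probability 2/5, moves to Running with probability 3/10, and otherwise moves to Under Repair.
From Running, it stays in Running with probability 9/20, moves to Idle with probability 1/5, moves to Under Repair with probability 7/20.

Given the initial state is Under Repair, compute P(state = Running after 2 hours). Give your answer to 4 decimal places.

0.4800

Sum over the intermediate state after 1 hour:
P = P(Under Repair→Under Repair)·P(Under Repair→Running) + P(Under Repair→Idle)·P(Idle→Running) + P(Under Repair→Running)·P(Running→Running)
  = 0.3×0.6 + 0.1×0.3 + 0.6×0.45
  = 0.1800 + 0.0300 + 0.2700 = 0.4800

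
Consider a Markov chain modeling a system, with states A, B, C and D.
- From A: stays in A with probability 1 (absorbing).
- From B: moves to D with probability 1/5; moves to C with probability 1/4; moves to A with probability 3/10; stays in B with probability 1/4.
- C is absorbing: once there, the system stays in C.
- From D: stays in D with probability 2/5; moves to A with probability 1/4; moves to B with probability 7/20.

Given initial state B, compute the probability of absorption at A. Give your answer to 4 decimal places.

0.6053

Let h(s) be the probability of absorption at A starting from transient state s. Then h(A) = 1 and h(C) = 0. By first-step analysis:
h(B) = 0.3·1 + 0.25·h(B) + 0.25·0 + 0.2·h(D)
h(D) = 0.25·1 + 0.35·h(B) + 0.4·h(D)
Solving: h(B) = 0.6053, h(D) = 0.7697.
Starting from B, the probability is 0.6053.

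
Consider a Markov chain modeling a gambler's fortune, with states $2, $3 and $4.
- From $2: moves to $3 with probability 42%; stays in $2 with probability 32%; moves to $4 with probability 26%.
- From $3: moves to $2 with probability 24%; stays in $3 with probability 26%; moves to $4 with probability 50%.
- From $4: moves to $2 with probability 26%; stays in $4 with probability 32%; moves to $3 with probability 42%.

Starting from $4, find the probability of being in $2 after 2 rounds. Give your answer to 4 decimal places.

0.2672

Sum over the intermediate state after 1 round:
P = P($4→$2)·P($2→$2) + P($4→$3)·P($3→$2) + P($4→$4)·P($4→$2)
  = 0.26×0.32 + 0.42×0.24 + 0.32×0.26
  = 0.0832 + 0.1008 + 0.0832 = 0.2672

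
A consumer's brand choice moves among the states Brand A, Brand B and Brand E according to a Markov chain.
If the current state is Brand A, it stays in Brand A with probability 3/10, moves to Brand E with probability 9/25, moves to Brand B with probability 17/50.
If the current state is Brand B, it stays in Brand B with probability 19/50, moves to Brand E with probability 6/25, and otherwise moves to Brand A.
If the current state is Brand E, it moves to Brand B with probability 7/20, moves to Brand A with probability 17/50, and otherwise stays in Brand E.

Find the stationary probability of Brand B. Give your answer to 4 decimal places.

0.3573

Let the stationary distribution be π with π = πP and π_1 + π_2 + π_3 = 1.
π_1 = 0.3·π_1 + 0.38·π_2 + 0.34·π_3
π_2 = 0.34·π_1 + 0.38·π_2 + 0.35·π_3
Solving with the normalization constraint gives π = (0.3407, 0.3573, 0.3020).
So the stationary probability of Brand B is 0.3573.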